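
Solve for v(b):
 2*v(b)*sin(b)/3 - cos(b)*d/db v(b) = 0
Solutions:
 v(b) = C1/cos(b)^(2/3)


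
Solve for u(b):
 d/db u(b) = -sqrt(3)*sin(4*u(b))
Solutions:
 u(b) = -acos((-C1 - exp(8*sqrt(3)*b))/(C1 - exp(8*sqrt(3)*b)))/4 + pi/2
 u(b) = acos((-C1 - exp(8*sqrt(3)*b))/(C1 - exp(8*sqrt(3)*b)))/4


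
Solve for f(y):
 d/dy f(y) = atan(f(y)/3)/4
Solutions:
 Integral(1/atan(_y/3), (_y, f(y))) = C1 + y/4


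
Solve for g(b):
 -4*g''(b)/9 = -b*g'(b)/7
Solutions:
 g(b) = C1 + C2*erfi(3*sqrt(14)*b/28)


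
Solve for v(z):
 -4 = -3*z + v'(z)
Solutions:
 v(z) = C1 + 3*z^2/2 - 4*z


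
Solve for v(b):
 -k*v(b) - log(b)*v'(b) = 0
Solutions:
 v(b) = C1*exp(-k*li(b))


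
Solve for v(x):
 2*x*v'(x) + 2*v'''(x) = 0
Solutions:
 v(x) = C1 + Integral(C2*airyai(-x) + C3*airybi(-x), x)


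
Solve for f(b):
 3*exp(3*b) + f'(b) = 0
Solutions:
 f(b) = C1 - exp(3*b)


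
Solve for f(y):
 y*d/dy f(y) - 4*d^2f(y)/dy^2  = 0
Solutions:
 f(y) = C1 + C2*erfi(sqrt(2)*y/4)


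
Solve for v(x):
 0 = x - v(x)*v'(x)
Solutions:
 v(x) = -sqrt(C1 + x^2)
 v(x) = sqrt(C1 + x^2)


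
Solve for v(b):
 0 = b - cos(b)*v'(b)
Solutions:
 v(b) = C1 + Integral(b/cos(b), b)


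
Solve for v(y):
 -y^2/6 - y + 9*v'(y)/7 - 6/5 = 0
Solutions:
 v(y) = C1 + 7*y^3/162 + 7*y^2/18 + 14*y/15


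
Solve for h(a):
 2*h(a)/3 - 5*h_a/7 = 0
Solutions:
 h(a) = C1*exp(14*a/15)


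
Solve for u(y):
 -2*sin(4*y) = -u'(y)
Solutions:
 u(y) = C1 - cos(4*y)/2


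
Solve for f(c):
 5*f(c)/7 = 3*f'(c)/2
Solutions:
 f(c) = C1*exp(10*c/21)


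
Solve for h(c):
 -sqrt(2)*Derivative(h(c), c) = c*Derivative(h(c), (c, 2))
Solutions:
 h(c) = C1 + C2*c^(1 - sqrt(2))


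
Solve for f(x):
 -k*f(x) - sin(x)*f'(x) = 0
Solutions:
 f(x) = C1*exp(k*(-log(cos(x) - 1) + log(cos(x) + 1))/2)


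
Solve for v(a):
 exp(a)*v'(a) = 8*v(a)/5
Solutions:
 v(a) = C1*exp(-8*exp(-a)/5)


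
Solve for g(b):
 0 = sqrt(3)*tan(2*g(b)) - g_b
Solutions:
 g(b) = -asin(C1*exp(2*sqrt(3)*b))/2 + pi/2
 g(b) = asin(C1*exp(2*sqrt(3)*b))/2


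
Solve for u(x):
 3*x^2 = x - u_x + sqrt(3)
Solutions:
 u(x) = C1 - x^3 + x^2/2 + sqrt(3)*x


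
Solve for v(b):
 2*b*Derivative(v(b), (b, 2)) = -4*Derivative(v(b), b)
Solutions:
 v(b) = C1 + C2/b


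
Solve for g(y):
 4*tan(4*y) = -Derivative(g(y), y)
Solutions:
 g(y) = C1 + log(cos(4*y))


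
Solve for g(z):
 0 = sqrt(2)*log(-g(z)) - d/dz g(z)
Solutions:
 -li(-g(z)) = C1 + sqrt(2)*z


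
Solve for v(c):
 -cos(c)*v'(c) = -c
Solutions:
 v(c) = C1 + Integral(c/cos(c), c)


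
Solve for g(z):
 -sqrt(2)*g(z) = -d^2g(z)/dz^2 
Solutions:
 g(z) = C1*exp(-2^(1/4)*z) + C2*exp(2^(1/4)*z)


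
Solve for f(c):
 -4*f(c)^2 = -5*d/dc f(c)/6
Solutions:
 f(c) = -5/(C1 + 24*c)


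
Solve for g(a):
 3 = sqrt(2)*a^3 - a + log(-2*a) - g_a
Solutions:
 g(a) = C1 + sqrt(2)*a^4/4 - a^2/2 + a*log(-a) + a*(-4 + log(2))


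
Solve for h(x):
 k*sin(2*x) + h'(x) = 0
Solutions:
 h(x) = C1 + k*cos(2*x)/2


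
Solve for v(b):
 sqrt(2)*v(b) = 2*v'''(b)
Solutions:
 v(b) = C3*exp(2^(5/6)*b/2) + (C1*sin(2^(5/6)*sqrt(3)*b/4) + C2*cos(2^(5/6)*sqrt(3)*b/4))*exp(-2^(5/6)*b/4)


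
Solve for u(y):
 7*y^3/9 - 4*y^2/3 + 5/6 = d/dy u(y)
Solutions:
 u(y) = C1 + 7*y^4/36 - 4*y^3/9 + 5*y/6


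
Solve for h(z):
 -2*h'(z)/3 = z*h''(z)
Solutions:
 h(z) = C1 + C2*z^(1/3)


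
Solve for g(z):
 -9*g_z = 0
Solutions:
 g(z) = C1


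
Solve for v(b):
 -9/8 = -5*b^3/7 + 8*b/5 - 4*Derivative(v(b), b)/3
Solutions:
 v(b) = C1 - 15*b^4/112 + 3*b^2/5 + 27*b/32


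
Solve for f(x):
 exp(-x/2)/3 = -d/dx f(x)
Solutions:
 f(x) = C1 + 2*exp(-x/2)/3


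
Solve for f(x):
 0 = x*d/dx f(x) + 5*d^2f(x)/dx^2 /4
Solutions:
 f(x) = C1 + C2*erf(sqrt(10)*x/5)


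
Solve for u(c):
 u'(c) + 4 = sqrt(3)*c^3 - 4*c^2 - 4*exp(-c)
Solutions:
 u(c) = C1 + sqrt(3)*c^4/4 - 4*c^3/3 - 4*c + 4*exp(-c)


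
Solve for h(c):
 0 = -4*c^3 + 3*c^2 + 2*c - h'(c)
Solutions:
 h(c) = C1 - c^4 + c^3 + c^2


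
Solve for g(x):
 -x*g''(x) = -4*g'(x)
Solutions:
 g(x) = C1 + C2*x^5


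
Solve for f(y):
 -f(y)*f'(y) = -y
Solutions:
 f(y) = -sqrt(C1 + y^2)
 f(y) = sqrt(C1 + y^2)


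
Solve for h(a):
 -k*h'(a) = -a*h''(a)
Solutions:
 h(a) = C1 + a^(re(k) + 1)*(C2*sin(log(a)*Abs(im(k))) + C3*cos(log(a)*im(k)))


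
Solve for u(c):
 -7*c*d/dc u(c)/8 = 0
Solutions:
 u(c) = C1


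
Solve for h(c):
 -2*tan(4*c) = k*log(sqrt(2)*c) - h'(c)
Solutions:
 h(c) = C1 + c*k*(log(c) - 1) + c*k*log(2)/2 - log(cos(4*c))/2


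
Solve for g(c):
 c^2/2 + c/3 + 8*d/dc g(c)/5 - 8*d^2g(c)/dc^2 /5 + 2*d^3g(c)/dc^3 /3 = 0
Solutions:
 g(c) = C1 - 5*c^3/48 - 5*c^2/12 - 55*c/96 + (C2*sin(2*sqrt(6)*c/5) + C3*cos(2*sqrt(6)*c/5))*exp(6*c/5)


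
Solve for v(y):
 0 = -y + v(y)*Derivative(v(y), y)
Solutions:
 v(y) = -sqrt(C1 + y^2)
 v(y) = sqrt(C1 + y^2)


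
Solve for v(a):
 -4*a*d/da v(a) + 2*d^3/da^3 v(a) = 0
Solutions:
 v(a) = C1 + Integral(C2*airyai(2^(1/3)*a) + C3*airybi(2^(1/3)*a), a)


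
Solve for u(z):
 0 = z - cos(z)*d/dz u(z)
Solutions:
 u(z) = C1 + Integral(z/cos(z), z)


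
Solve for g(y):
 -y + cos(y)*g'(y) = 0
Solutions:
 g(y) = C1 + Integral(y/cos(y), y)


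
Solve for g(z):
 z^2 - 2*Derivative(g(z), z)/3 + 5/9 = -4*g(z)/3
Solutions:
 g(z) = C1*exp(2*z) - 3*z^2/4 - 3*z/4 - 19/24


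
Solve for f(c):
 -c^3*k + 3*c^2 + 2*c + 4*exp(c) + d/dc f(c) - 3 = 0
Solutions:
 f(c) = C1 + c^4*k/4 - c^3 - c^2 + 3*c - 4*exp(c)


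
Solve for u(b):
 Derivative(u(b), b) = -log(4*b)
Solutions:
 u(b) = C1 - b*log(b) - b*log(4) + b


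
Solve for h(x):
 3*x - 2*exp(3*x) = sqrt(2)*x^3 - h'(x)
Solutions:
 h(x) = C1 + sqrt(2)*x^4/4 - 3*x^2/2 + 2*exp(3*x)/3


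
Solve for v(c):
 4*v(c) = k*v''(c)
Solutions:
 v(c) = C1*exp(-2*c*sqrt(1/k)) + C2*exp(2*c*sqrt(1/k))


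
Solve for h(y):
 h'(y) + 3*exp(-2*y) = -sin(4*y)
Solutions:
 h(y) = C1 + cos(4*y)/4 + 3*exp(-2*y)/2


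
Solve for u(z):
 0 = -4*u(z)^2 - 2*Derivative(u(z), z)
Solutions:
 u(z) = 1/(C1 + 2*z)


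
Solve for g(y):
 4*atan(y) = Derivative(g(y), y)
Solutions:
 g(y) = C1 + 4*y*atan(y) - 2*log(y^2 + 1)


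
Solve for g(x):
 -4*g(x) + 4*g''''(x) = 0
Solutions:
 g(x) = C1*exp(-x) + C2*exp(x) + C3*sin(x) + C4*cos(x)


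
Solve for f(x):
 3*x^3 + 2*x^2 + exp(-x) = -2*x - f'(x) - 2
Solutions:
 f(x) = C1 - 3*x^4/4 - 2*x^3/3 - x^2 - 2*x + exp(-x)


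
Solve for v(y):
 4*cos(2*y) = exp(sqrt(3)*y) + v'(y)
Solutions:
 v(y) = C1 - sqrt(3)*exp(sqrt(3)*y)/3 + 2*sin(2*y)


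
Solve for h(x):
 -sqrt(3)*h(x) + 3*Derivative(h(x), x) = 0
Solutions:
 h(x) = C1*exp(sqrt(3)*x/3)


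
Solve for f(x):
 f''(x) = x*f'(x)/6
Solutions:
 f(x) = C1 + C2*erfi(sqrt(3)*x/6)


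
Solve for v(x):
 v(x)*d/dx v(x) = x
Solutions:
 v(x) = -sqrt(C1 + x^2)
 v(x) = sqrt(C1 + x^2)


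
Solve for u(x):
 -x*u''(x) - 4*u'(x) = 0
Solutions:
 u(x) = C1 + C2/x^3


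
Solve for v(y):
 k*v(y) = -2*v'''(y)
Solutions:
 v(y) = C1*exp(2^(2/3)*y*(-k)^(1/3)/2) + C2*exp(2^(2/3)*y*(-k)^(1/3)*(-1 + sqrt(3)*I)/4) + C3*exp(-2^(2/3)*y*(-k)^(1/3)*(1 + sqrt(3)*I)/4)


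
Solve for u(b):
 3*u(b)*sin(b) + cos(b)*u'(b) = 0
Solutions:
 u(b) = C1*cos(b)^3


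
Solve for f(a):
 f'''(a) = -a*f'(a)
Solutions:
 f(a) = C1 + Integral(C2*airyai(-a) + C3*airybi(-a), a)


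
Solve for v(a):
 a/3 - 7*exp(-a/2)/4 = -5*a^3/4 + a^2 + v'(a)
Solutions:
 v(a) = C1 + 5*a^4/16 - a^3/3 + a^2/6 + 7*exp(-a/2)/2


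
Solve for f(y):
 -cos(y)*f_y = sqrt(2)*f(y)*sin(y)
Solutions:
 f(y) = C1*cos(y)^(sqrt(2))


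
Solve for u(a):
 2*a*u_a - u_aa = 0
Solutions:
 u(a) = C1 + C2*erfi(a)


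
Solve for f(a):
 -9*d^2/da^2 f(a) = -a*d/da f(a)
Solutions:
 f(a) = C1 + C2*erfi(sqrt(2)*a/6)


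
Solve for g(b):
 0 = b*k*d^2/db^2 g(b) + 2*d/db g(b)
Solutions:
 g(b) = C1 + b^(((re(k) - 2)*re(k) + im(k)^2)/(re(k)^2 + im(k)^2))*(C2*sin(2*log(b)*Abs(im(k))/(re(k)^2 + im(k)^2)) + C3*cos(2*log(b)*im(k)/(re(k)^2 + im(k)^2)))


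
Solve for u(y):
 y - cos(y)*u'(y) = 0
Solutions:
 u(y) = C1 + Integral(y/cos(y), y)


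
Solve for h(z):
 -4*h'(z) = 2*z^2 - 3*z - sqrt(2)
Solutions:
 h(z) = C1 - z^3/6 + 3*z^2/8 + sqrt(2)*z/4


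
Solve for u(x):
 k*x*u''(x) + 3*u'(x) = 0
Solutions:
 u(x) = C1 + x^(((re(k) - 3)*re(k) + im(k)^2)/(re(k)^2 + im(k)^2))*(C2*sin(3*log(x)*Abs(im(k))/(re(k)^2 + im(k)^2)) + C3*cos(3*log(x)*im(k)/(re(k)^2 + im(k)^2)))


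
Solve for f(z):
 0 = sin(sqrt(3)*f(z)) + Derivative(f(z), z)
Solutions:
 f(z) = sqrt(3)*(-acos((-exp(2*sqrt(3)*C1) - exp(2*sqrt(3)*z))/(exp(2*sqrt(3)*C1) - exp(2*sqrt(3)*z))) + 2*pi)/3
 f(z) = sqrt(3)*acos((-exp(2*sqrt(3)*C1) - exp(2*sqrt(3)*z))/(exp(2*sqrt(3)*C1) - exp(2*sqrt(3)*z)))/3


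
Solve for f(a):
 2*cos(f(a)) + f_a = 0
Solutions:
 f(a) = pi - asin((C1 + exp(4*a))/(C1 - exp(4*a)))
 f(a) = asin((C1 + exp(4*a))/(C1 - exp(4*a)))


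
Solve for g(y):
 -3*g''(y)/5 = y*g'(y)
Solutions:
 g(y) = C1 + C2*erf(sqrt(30)*y/6)


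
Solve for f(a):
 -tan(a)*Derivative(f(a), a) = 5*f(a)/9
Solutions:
 f(a) = C1/sin(a)^(5/9)


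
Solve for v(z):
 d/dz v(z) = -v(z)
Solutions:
 v(z) = C1*exp(-z)


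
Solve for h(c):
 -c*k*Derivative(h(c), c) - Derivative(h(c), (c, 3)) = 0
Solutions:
 h(c) = C1 + Integral(C2*airyai(c*(-k)^(1/3)) + C3*airybi(c*(-k)^(1/3)), c)


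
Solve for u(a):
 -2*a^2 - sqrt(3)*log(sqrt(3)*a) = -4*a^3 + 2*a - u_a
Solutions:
 u(a) = C1 - a^4 + 2*a^3/3 + a^2 + sqrt(3)*a*log(a) - sqrt(3)*a + sqrt(3)*a*log(3)/2


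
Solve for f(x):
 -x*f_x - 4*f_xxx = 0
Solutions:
 f(x) = C1 + Integral(C2*airyai(-2^(1/3)*x/2) + C3*airybi(-2^(1/3)*x/2), x)


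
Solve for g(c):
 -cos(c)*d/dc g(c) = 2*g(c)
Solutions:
 g(c) = C1*(sin(c) - 1)/(sin(c) + 1)


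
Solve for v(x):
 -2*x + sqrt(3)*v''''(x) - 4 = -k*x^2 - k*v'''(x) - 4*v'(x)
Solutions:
 v(x) = C1 + C2*exp(-x*(3^(5/6)*k^2/(3*(k^3/9 + sqrt(-k^6 + (k^3 + 162)^2)/9 + 18)^(1/3)) + sqrt(3)*k + 3*3^(1/6)*(k^3/9 + sqrt(-k^6 + (k^3 + 162)^2)/9 + 18)^(1/3))/9) + C3*exp(x*(-4*k^2/((-3^(1/6) + 3^(2/3)*I)*(k^3/9 + sqrt(-k^6 + (k^3 + 162)^2)/9 + 18)^(1/3)) - 2*sqrt(3)*k + 3*3^(1/6)*(k^3/9 + sqrt(-k^6 + (k^3 + 162)^2)/9 + 18)^(1/3) - 3*3^(2/3)*I*(k^3/9 + sqrt(-k^6 + (k^3 + 162)^2)/9 + 18)^(1/3))/18) + C4*exp(x*(4*k^2/((3^(1/6) + 3^(2/3)*I)*(k^3/9 + sqrt(-k^6 + (k^3 + 162)^2)/9 + 18)^(1/3)) - 2*sqrt(3)*k + 3*3^(1/6)*(k^3/9 + sqrt(-k^6 + (k^3 + 162)^2)/9 + 18)^(1/3) + 3*3^(2/3)*I*(k^3/9 + sqrt(-k^6 + (k^3 + 162)^2)/9 + 18)^(1/3))/18) + k^2*x/8 - k*x^3/12 + x^2/4 + x


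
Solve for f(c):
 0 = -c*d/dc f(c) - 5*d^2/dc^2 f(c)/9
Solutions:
 f(c) = C1 + C2*erf(3*sqrt(10)*c/10)


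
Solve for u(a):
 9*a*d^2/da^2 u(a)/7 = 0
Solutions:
 u(a) = C1 + C2*a


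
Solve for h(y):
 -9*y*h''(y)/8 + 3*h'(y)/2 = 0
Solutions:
 h(y) = C1 + C2*y^(7/3)


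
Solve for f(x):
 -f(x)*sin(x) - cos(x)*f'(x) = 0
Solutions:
 f(x) = C1*cos(x)


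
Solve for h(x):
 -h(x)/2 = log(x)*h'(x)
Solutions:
 h(x) = C1*exp(-li(x)/2)


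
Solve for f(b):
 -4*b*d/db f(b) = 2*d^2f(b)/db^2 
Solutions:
 f(b) = C1 + C2*erf(b)


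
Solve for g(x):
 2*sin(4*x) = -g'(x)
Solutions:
 g(x) = C1 + cos(4*x)/2


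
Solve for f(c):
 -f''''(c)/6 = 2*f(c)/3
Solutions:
 f(c) = (C1*sin(c) + C2*cos(c))*exp(-c) + (C3*sin(c) + C4*cos(c))*exp(c)


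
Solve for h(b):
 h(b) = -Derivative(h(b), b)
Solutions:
 h(b) = C1*exp(-b)


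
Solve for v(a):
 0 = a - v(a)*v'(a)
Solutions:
 v(a) = -sqrt(C1 + a^2)
 v(a) = sqrt(C1 + a^2)


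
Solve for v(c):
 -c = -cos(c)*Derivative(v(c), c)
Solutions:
 v(c) = C1 + Integral(c/cos(c), c)


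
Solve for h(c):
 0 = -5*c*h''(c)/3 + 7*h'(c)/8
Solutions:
 h(c) = C1 + C2*c^(61/40)


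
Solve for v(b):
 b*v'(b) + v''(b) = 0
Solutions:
 v(b) = C1 + C2*erf(sqrt(2)*b/2)


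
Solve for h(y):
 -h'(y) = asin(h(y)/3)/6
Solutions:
 Integral(1/asin(_y/3), (_y, h(y))) = C1 - y/6


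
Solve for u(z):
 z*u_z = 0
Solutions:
 u(z) = C1


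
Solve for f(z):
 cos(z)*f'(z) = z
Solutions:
 f(z) = C1 + Integral(z/cos(z), z)


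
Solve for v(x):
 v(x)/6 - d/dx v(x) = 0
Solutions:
 v(x) = C1*exp(x/6)


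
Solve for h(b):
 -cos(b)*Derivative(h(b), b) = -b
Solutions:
 h(b) = C1 + Integral(b/cos(b), b)


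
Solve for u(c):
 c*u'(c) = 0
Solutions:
 u(c) = C1


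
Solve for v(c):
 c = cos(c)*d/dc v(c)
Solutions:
 v(c) = C1 + Integral(c/cos(c), c)


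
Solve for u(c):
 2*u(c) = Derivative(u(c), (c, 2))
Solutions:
 u(c) = C1*exp(-sqrt(2)*c) + C2*exp(sqrt(2)*c)


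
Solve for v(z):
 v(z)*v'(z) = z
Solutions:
 v(z) = -sqrt(C1 + z^2)
 v(z) = sqrt(C1 + z^2)


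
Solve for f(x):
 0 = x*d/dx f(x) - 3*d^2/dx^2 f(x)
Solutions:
 f(x) = C1 + C2*erfi(sqrt(6)*x/6)


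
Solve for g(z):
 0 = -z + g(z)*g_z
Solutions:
 g(z) = -sqrt(C1 + z^2)
 g(z) = sqrt(C1 + z^2)


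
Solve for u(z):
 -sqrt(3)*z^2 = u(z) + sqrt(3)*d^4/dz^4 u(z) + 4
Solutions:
 u(z) = -sqrt(3)*z^2 + (C1*sin(sqrt(2)*3^(7/8)*z/6) + C2*cos(sqrt(2)*3^(7/8)*z/6))*exp(-sqrt(2)*3^(7/8)*z/6) + (C3*sin(sqrt(2)*3^(7/8)*z/6) + C4*cos(sqrt(2)*3^(7/8)*z/6))*exp(sqrt(2)*3^(7/8)*z/6) - 4


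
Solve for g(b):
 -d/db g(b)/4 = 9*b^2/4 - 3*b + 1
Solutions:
 g(b) = C1 - 3*b^3 + 6*b^2 - 4*b


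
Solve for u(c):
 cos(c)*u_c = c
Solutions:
 u(c) = C1 + Integral(c/cos(c), c)


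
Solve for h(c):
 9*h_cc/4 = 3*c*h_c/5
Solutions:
 h(c) = C1 + C2*erfi(sqrt(30)*c/15)


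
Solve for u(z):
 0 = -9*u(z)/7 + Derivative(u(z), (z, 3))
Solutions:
 u(z) = C3*exp(21^(2/3)*z/7) + (C1*sin(3*3^(1/6)*7^(2/3)*z/14) + C2*cos(3*3^(1/6)*7^(2/3)*z/14))*exp(-21^(2/3)*z/14)


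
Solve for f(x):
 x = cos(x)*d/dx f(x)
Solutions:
 f(x) = C1 + Integral(x/cos(x), x)


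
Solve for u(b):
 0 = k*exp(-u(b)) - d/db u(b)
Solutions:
 u(b) = log(C1 + b*k)


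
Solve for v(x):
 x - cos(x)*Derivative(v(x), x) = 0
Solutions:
 v(x) = C1 + Integral(x/cos(x), x)


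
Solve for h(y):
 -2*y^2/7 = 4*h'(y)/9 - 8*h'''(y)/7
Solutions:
 h(y) = C1 + C2*exp(-sqrt(14)*y/6) + C3*exp(sqrt(14)*y/6) - 3*y^3/14 - 162*y/49


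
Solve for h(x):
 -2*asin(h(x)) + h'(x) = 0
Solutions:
 Integral(1/asin(_y), (_y, h(x))) = C1 + 2*x


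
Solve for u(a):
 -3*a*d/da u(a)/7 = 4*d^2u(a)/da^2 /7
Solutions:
 u(a) = C1 + C2*erf(sqrt(6)*a/4)


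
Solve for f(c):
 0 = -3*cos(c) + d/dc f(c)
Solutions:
 f(c) = C1 + 3*sin(c)


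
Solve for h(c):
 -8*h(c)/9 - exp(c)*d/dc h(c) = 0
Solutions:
 h(c) = C1*exp(8*exp(-c)/9)


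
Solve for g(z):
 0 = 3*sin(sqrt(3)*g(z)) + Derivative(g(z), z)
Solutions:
 g(z) = sqrt(3)*(-acos((-exp(2*sqrt(3)*C1) - exp(6*sqrt(3)*z))/(exp(2*sqrt(3)*C1) - exp(6*sqrt(3)*z))) + 2*pi)/3
 g(z) = sqrt(3)*acos((-exp(2*sqrt(3)*C1) - exp(6*sqrt(3)*z))/(exp(2*sqrt(3)*C1) - exp(6*sqrt(3)*z)))/3


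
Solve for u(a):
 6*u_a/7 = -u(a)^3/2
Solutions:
 u(a) = -sqrt(6)*sqrt(-1/(C1 - 7*a))
 u(a) = sqrt(6)*sqrt(-1/(C1 - 7*a))


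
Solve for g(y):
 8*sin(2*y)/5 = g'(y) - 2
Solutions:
 g(y) = C1 + 2*y - 4*cos(2*y)/5


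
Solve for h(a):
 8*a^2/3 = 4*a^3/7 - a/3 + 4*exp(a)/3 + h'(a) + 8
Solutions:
 h(a) = C1 - a^4/7 + 8*a^3/9 + a^2/6 - 8*a - 4*exp(a)/3


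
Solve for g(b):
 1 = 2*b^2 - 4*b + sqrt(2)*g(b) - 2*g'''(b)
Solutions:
 g(b) = C3*exp(2^(5/6)*b/2) - sqrt(2)*b^2 + 2*sqrt(2)*b + (C1*sin(2^(5/6)*sqrt(3)*b/4) + C2*cos(2^(5/6)*sqrt(3)*b/4))*exp(-2^(5/6)*b/4) + sqrt(2)/2


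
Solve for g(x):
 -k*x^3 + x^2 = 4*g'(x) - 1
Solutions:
 g(x) = C1 - k*x^4/16 + x^3/12 + x/4


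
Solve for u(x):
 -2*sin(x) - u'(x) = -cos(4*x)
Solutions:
 u(x) = C1 + sin(4*x)/4 + 2*cos(x)


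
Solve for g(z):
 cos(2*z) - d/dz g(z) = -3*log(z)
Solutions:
 g(z) = C1 + 3*z*log(z) - 3*z + sin(2*z)/2


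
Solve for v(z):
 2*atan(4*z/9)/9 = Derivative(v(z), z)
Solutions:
 v(z) = C1 + 2*z*atan(4*z/9)/9 - log(16*z^2 + 81)/4


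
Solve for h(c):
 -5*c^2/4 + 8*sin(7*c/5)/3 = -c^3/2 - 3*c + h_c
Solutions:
 h(c) = C1 + c^4/8 - 5*c^3/12 + 3*c^2/2 - 40*cos(7*c/5)/21


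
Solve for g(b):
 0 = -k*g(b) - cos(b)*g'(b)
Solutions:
 g(b) = C1*exp(k*(log(sin(b) - 1) - log(sin(b) + 1))/2)


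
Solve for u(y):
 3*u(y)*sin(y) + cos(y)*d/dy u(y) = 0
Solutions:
 u(y) = C1*cos(y)^3


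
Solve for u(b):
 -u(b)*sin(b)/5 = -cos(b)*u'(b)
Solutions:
 u(b) = C1/cos(b)^(1/5)


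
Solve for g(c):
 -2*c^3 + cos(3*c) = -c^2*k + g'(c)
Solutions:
 g(c) = C1 - c^4/2 + c^3*k/3 + sin(3*c)/3


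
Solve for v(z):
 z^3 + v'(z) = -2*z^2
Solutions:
 v(z) = C1 - z^4/4 - 2*z^3/3


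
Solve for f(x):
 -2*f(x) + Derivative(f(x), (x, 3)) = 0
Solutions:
 f(x) = C3*exp(2^(1/3)*x) + (C1*sin(2^(1/3)*sqrt(3)*x/2) + C2*cos(2^(1/3)*sqrt(3)*x/2))*exp(-2^(1/3)*x/2)


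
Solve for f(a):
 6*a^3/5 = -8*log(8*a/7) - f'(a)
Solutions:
 f(a) = C1 - 3*a^4/10 - 8*a*log(a) + a*log(5764801/16777216) + 8*a


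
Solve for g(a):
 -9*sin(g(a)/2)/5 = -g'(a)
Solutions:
 -9*a/5 + log(cos(g(a)/2) - 1) - log(cos(g(a)/2) + 1) = C1


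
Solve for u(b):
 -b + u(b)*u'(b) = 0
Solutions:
 u(b) = -sqrt(C1 + b^2)
 u(b) = sqrt(C1 + b^2)


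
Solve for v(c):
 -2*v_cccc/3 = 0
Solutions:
 v(c) = C1 + C2*c + C3*c^2 + C4*c^3


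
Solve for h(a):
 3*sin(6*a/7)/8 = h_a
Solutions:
 h(a) = C1 - 7*cos(6*a/7)/16


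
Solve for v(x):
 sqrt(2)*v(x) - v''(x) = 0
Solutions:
 v(x) = C1*exp(-2^(1/4)*x) + C2*exp(2^(1/4)*x)


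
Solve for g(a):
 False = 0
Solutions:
 g(a) = C1 + 7*a*asin(9*a/5)/5 + zoo*a + 7*sqrt(25 - 81*a^2)/45


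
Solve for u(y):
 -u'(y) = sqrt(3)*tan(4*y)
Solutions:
 u(y) = C1 + sqrt(3)*log(cos(4*y))/4


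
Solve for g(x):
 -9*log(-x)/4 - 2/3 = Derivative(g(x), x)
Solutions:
 g(x) = C1 - 9*x*log(-x)/4 + 19*x/12


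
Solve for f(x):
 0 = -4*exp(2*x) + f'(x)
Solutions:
 f(x) = C1 + 2*exp(2*x)


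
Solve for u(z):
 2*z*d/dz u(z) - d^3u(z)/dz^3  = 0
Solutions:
 u(z) = C1 + Integral(C2*airyai(2^(1/3)*z) + C3*airybi(2^(1/3)*z), z)


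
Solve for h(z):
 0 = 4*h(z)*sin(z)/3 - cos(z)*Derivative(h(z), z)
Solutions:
 h(z) = C1/cos(z)^(4/3)


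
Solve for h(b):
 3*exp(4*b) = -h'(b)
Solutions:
 h(b) = C1 - 3*exp(4*b)/4


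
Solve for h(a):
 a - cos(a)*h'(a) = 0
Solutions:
 h(a) = C1 + Integral(a/cos(a), a)


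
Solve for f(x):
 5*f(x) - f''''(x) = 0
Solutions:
 f(x) = C1*exp(-5^(1/4)*x) + C2*exp(5^(1/4)*x) + C3*sin(5^(1/4)*x) + C4*cos(5^(1/4)*x)


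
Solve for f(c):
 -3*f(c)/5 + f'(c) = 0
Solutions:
 f(c) = C1*exp(3*c/5)


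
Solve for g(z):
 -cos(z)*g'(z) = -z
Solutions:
 g(z) = C1 + Integral(z/cos(z), z)


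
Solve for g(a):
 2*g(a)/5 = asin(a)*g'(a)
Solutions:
 g(a) = C1*exp(2*Integral(1/asin(a), a)/5)


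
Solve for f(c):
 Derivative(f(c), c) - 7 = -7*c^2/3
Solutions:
 f(c) = C1 - 7*c^3/9 + 7*c


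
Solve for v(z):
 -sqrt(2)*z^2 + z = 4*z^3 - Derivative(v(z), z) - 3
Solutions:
 v(z) = C1 + z^4 + sqrt(2)*z^3/3 - z^2/2 - 3*z


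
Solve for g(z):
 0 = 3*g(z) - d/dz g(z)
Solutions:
 g(z) = C1*exp(3*z)


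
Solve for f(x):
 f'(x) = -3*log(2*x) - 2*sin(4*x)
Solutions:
 f(x) = C1 - 3*x*log(x) - 3*x*log(2) + 3*x + cos(4*x)/2


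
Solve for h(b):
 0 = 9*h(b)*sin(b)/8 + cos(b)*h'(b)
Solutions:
 h(b) = C1*cos(b)^(9/8)


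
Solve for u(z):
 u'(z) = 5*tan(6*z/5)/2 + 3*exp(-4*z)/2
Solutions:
 u(z) = C1 + 25*log(tan(6*z/5)^2 + 1)/24 - 3*exp(-4*z)/8


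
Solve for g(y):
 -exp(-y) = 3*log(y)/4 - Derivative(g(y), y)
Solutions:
 g(y) = C1 + 3*y*log(y)/4 - 3*y/4 - exp(-y)


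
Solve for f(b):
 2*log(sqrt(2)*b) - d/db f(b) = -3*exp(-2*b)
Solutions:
 f(b) = C1 + 2*b*log(b) + b*(-2 + log(2)) - 3*exp(-2*b)/2


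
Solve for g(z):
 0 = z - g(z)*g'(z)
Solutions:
 g(z) = -sqrt(C1 + z^2)
 g(z) = sqrt(C1 + z^2)


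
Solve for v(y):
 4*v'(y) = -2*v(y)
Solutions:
 v(y) = C1*exp(-y/2)


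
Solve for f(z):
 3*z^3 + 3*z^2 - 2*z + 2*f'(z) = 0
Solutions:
 f(z) = C1 - 3*z^4/8 - z^3/2 + z^2/2


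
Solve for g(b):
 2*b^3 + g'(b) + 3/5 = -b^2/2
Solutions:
 g(b) = C1 - b^4/2 - b^3/6 - 3*b/5


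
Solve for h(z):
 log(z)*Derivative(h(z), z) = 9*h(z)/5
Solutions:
 h(z) = C1*exp(9*li(z)/5)


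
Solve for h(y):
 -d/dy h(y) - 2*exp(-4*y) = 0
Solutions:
 h(y) = C1 + exp(-4*y)/2


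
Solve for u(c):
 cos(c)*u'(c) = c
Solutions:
 u(c) = C1 + Integral(c/cos(c), c)


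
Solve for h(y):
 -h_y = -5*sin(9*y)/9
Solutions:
 h(y) = C1 - 5*cos(9*y)/81


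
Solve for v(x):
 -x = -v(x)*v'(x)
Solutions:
 v(x) = -sqrt(C1 + x^2)
 v(x) = sqrt(C1 + x^2)


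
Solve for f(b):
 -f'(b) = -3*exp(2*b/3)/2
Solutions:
 f(b) = C1 + 9*exp(2*b/3)/4


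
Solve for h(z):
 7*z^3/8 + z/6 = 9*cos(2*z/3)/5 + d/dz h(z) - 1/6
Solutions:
 h(z) = C1 + 7*z^4/32 + z^2/12 + z/6 - 27*sin(2*z/3)/10


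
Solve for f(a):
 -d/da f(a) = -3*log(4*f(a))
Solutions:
 -Integral(1/(log(_y) + 2*log(2)), (_y, f(a)))/3 = C1 - a


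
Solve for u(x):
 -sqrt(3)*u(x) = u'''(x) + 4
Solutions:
 u(x) = C3*exp(-3^(1/6)*x) + (C1*sin(3^(2/3)*x/2) + C2*cos(3^(2/3)*x/2))*exp(3^(1/6)*x/2) - 4*sqrt(3)/3


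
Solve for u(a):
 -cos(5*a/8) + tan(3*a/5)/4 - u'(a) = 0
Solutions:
 u(a) = C1 - 5*log(cos(3*a/5))/12 - 8*sin(5*a/8)/5


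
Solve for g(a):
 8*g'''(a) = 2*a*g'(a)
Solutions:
 g(a) = C1 + Integral(C2*airyai(2^(1/3)*a/2) + C3*airybi(2^(1/3)*a/2), a)


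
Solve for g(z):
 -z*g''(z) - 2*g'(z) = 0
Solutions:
 g(z) = C1 + C2/z


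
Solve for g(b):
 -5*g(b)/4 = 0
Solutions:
 g(b) = 0


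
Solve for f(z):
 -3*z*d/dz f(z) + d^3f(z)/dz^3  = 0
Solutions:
 f(z) = C1 + Integral(C2*airyai(3^(1/3)*z) + C3*airybi(3^(1/3)*z), z)


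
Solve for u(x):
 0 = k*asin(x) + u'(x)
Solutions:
 u(x) = C1 - k*(x*asin(x) + sqrt(1 - x^2))


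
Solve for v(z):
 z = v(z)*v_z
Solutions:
 v(z) = -sqrt(C1 + z^2)
 v(z) = sqrt(C1 + z^2)


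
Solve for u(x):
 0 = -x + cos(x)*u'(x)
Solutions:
 u(x) = C1 + Integral(x/cos(x), x)


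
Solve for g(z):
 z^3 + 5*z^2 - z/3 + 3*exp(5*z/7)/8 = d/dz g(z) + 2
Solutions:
 g(z) = C1 + z^4/4 + 5*z^3/3 - z^2/6 - 2*z + 21*exp(5*z/7)/40


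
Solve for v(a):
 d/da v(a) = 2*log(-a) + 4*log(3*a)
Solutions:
 v(a) = C1 + 6*a*log(a) + 2*a*(-3 + 2*log(3) + I*pi)


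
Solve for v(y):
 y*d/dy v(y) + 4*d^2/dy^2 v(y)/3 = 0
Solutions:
 v(y) = C1 + C2*erf(sqrt(6)*y/4)


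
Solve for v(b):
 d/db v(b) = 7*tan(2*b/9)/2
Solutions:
 v(b) = C1 - 63*log(cos(2*b/9))/4


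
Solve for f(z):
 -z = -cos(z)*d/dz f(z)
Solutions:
 f(z) = C1 + Integral(z/cos(z), z)


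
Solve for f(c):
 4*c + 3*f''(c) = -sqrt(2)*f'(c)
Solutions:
 f(c) = C1 + C2*exp(-sqrt(2)*c/3) - sqrt(2)*c^2 + 6*c


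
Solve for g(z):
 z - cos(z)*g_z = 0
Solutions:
 g(z) = C1 + Integral(z/cos(z), z)


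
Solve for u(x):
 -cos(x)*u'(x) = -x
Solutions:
 u(x) = C1 + Integral(x/cos(x), x)


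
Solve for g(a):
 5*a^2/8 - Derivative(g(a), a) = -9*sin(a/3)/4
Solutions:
 g(a) = C1 + 5*a^3/24 - 27*cos(a/3)/4


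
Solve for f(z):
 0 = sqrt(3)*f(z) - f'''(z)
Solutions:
 f(z) = C3*exp(3^(1/6)*z) + (C1*sin(3^(2/3)*z/2) + C2*cos(3^(2/3)*z/2))*exp(-3^(1/6)*z/2)


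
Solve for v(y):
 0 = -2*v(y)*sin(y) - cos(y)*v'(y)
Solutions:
 v(y) = C1*cos(y)^2


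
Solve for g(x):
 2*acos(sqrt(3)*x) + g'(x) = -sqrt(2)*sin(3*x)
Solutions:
 g(x) = C1 - 2*x*acos(sqrt(3)*x) + 2*sqrt(3)*sqrt(1 - 3*x^2)/3 + sqrt(2)*cos(3*x)/3


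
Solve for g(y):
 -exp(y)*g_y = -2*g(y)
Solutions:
 g(y) = C1*exp(-2*exp(-y))


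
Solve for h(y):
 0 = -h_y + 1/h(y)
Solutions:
 h(y) = -sqrt(C1 + 2*y)
 h(y) = sqrt(C1 + 2*y)


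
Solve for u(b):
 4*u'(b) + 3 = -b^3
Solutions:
 u(b) = C1 - b^4/16 - 3*b/4


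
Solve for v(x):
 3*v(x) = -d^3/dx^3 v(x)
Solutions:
 v(x) = C3*exp(-3^(1/3)*x) + (C1*sin(3^(5/6)*x/2) + C2*cos(3^(5/6)*x/2))*exp(3^(1/3)*x/2)


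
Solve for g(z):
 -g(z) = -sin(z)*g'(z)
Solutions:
 g(z) = C1*sqrt(cos(z) - 1)/sqrt(cos(z) + 1)


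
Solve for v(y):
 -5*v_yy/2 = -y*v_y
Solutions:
 v(y) = C1 + C2*erfi(sqrt(5)*y/5)


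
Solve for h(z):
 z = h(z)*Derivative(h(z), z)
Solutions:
 h(z) = -sqrt(C1 + z^2)
 h(z) = sqrt(C1 + z^2)


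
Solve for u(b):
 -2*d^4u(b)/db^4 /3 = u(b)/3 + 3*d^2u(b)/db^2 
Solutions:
 u(b) = C1*sin(b*sqrt(9 - sqrt(73))/2) + C2*sin(b*sqrt(sqrt(73) + 9)/2) + C3*cos(b*sqrt(9 - sqrt(73))/2) + C4*cos(b*sqrt(sqrt(73) + 9)/2)


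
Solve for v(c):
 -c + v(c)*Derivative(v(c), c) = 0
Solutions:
 v(c) = -sqrt(C1 + c^2)
 v(c) = sqrt(C1 + c^2)


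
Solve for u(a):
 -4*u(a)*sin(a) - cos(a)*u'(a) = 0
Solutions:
 u(a) = C1*cos(a)^4


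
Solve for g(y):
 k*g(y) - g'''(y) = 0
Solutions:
 g(y) = C1*exp(k^(1/3)*y) + C2*exp(k^(1/3)*y*(-1 + sqrt(3)*I)/2) + C3*exp(-k^(1/3)*y*(1 + sqrt(3)*I)/2)


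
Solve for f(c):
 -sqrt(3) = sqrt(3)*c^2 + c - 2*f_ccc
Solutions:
 f(c) = C1 + C2*c + C3*c^2 + sqrt(3)*c^5/120 + c^4/48 + sqrt(3)*c^3/12


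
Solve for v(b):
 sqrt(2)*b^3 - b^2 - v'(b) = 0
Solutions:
 v(b) = C1 + sqrt(2)*b^4/4 - b^3/3


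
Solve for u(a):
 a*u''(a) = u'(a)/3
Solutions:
 u(a) = C1 + C2*a^(4/3)


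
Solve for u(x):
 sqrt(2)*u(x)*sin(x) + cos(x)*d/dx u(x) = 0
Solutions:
 u(x) = C1*cos(x)^(sqrt(2))


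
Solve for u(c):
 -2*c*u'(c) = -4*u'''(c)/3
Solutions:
 u(c) = C1 + Integral(C2*airyai(2^(2/3)*3^(1/3)*c/2) + C3*airybi(2^(2/3)*3^(1/3)*c/2), c)


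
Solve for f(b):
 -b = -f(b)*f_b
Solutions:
 f(b) = -sqrt(C1 + b^2)
 f(b) = sqrt(C1 + b^2)


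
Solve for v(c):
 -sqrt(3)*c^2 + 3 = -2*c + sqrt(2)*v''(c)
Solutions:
 v(c) = C1 + C2*c - sqrt(6)*c^4/24 + sqrt(2)*c^3/6 + 3*sqrt(2)*c^2/4


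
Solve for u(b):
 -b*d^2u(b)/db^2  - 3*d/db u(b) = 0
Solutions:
 u(b) = C1 + C2/b^2


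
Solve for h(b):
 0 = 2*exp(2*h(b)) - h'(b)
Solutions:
 h(b) = log(-sqrt(-1/(C1 + 2*b))) - log(2)/2
 h(b) = log(-1/(C1 + 2*b))/2 - log(2)/2


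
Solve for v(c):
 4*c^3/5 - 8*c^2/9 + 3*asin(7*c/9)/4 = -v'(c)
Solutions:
 v(c) = C1 - c^4/5 + 8*c^3/27 - 3*c*asin(7*c/9)/4 - 3*sqrt(81 - 49*c^2)/28


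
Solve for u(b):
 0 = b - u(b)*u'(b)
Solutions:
 u(b) = -sqrt(C1 + b^2)
 u(b) = sqrt(C1 + b^2)


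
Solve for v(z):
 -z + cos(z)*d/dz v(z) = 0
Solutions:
 v(z) = C1 + Integral(z/cos(z), z)


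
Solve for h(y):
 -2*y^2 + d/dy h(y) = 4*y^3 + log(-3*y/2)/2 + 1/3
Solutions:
 h(y) = C1 + y^4 + 2*y^3/3 + y*log(-y)/2 + y*(-log(2) - 1/6 + log(6)/2)


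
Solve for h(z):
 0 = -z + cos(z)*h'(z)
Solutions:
 h(z) = C1 + Integral(z/cos(z), z)


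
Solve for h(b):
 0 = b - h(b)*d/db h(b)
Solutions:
 h(b) = -sqrt(C1 + b^2)
 h(b) = sqrt(C1 + b^2)


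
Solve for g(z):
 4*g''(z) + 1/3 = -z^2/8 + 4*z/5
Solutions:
 g(z) = C1 + C2*z - z^4/384 + z^3/30 - z^2/24


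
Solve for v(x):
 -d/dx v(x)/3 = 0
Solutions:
 v(x) = C1


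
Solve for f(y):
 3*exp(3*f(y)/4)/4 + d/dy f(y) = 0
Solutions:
 f(y) = 4*log(1/(C1 + 9*y))/3 + 16*log(2)/3
 f(y) = 4*log(2^(1/3)*(-3^(2/3)/3 - 3^(1/6)*I)*(1/(C1 + 3*y))^(1/3))
 f(y) = 4*log(2^(1/3)*(-3^(2/3)/3 + 3^(1/6)*I)*(1/(C1 + 3*y))^(1/3))


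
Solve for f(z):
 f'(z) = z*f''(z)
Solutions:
 f(z) = C1 + C2*z^2


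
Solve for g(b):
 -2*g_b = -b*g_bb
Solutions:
 g(b) = C1 + C2*b^3


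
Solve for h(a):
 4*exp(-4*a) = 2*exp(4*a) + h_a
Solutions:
 h(a) = C1 - exp(4*a)/2 - exp(-4*a)


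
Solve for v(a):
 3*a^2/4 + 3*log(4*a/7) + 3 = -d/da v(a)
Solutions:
 v(a) = C1 - a^3/4 - 3*a*log(a) + a*log(343/64)


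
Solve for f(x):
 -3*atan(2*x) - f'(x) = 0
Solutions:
 f(x) = C1 - 3*x*atan(2*x) + 3*log(4*x^2 + 1)/4


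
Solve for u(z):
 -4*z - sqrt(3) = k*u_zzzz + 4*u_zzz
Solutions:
 u(z) = C1 + C2*z + C3*z^2 + C4*exp(-4*z/k) - z^4/24 + z^3*(k - sqrt(3))/24


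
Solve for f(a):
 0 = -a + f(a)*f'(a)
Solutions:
 f(a) = -sqrt(C1 + a^2)
 f(a) = sqrt(C1 + a^2)


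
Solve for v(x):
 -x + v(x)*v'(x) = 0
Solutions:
 v(x) = -sqrt(C1 + x^2)
 v(x) = sqrt(C1 + x^2)


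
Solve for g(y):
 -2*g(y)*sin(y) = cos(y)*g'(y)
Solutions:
 g(y) = C1*cos(y)^2


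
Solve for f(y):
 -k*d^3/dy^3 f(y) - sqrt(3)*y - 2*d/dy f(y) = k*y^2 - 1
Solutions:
 f(y) = C1 + C2*exp(-sqrt(2)*y*sqrt(-1/k)) + C3*exp(sqrt(2)*y*sqrt(-1/k)) + k^2*y/2 - k*y^3/6 - sqrt(3)*y^2/4 + y/2


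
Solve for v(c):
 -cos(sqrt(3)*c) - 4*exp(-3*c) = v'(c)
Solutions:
 v(c) = C1 - sqrt(3)*sin(sqrt(3)*c)/3 + 4*exp(-3*c)/3


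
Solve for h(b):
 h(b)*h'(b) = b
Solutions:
 h(b) = -sqrt(C1 + b^2)
 h(b) = sqrt(C1 + b^2)


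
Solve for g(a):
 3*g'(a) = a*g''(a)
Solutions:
 g(a) = C1 + C2*a^4


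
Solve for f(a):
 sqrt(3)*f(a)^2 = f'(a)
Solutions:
 f(a) = -1/(C1 + sqrt(3)*a)


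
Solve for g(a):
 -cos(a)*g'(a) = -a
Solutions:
 g(a) = C1 + Integral(a/cos(a), a)


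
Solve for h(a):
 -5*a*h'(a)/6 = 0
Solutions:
 h(a) = C1


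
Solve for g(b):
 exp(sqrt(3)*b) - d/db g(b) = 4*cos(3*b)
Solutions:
 g(b) = C1 + sqrt(3)*exp(sqrt(3)*b)/3 - 4*sin(3*b)/3


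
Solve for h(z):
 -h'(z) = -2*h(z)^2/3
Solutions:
 h(z) = -3/(C1 + 2*z)


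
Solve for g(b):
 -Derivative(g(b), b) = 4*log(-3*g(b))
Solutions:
 Integral(1/(log(-_y) + log(3)), (_y, g(b)))/4 = C1 - b


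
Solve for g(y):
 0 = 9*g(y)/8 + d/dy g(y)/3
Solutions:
 g(y) = C1*exp(-27*y/8)


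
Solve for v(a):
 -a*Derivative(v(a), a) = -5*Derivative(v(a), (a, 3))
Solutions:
 v(a) = C1 + Integral(C2*airyai(5^(2/3)*a/5) + C3*airybi(5^(2/3)*a/5), a)


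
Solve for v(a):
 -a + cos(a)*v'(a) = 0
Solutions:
 v(a) = C1 + Integral(a/cos(a), a)


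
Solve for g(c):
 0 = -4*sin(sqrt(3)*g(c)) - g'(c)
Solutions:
 g(c) = sqrt(3)*(-acos((-exp(2*sqrt(3)*C1) - exp(8*sqrt(3)*c))/(exp(2*sqrt(3)*C1) - exp(8*sqrt(3)*c))) + 2*pi)/3
 g(c) = sqrt(3)*acos((-exp(2*sqrt(3)*C1) - exp(8*sqrt(3)*c))/(exp(2*sqrt(3)*C1) - exp(8*sqrt(3)*c)))/3


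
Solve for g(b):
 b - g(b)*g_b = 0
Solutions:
 g(b) = -sqrt(C1 + b^2)
 g(b) = sqrt(C1 + b^2)


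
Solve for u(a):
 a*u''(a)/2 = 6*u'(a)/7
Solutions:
 u(a) = C1 + C2*a^(19/7)


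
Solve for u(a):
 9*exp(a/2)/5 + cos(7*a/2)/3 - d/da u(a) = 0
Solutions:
 u(a) = C1 + 18*exp(a/2)/5 + 2*sin(7*a/2)/21


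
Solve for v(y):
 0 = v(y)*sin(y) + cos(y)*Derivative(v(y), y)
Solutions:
 v(y) = C1*cos(y)


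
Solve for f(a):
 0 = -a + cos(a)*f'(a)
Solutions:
 f(a) = C1 + Integral(a/cos(a), a)


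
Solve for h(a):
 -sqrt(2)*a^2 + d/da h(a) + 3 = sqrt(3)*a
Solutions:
 h(a) = C1 + sqrt(2)*a^3/3 + sqrt(3)*a^2/2 - 3*a


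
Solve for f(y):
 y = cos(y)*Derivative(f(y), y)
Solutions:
 f(y) = C1 + Integral(y/cos(y), y)


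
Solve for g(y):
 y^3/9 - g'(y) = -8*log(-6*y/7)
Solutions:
 g(y) = C1 + y^4/36 + 8*y*log(-y) + 8*y*(-log(7) - 1 + log(6))


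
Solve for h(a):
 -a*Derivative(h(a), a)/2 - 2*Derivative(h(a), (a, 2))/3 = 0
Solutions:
 h(a) = C1 + C2*erf(sqrt(6)*a/4)


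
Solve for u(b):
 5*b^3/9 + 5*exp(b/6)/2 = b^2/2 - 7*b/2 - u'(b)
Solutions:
 u(b) = C1 - 5*b^4/36 + b^3/6 - 7*b^2/4 - 15*exp(b/6)


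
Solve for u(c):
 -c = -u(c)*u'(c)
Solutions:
 u(c) = -sqrt(C1 + c^2)
 u(c) = sqrt(C1 + c^2)


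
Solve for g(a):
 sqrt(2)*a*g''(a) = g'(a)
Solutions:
 g(a) = C1 + C2*a^(sqrt(2)/2 + 1)


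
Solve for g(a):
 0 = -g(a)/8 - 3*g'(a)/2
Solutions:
 g(a) = C1*exp(-a/12)


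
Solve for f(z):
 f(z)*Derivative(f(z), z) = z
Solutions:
 f(z) = -sqrt(C1 + z^2)
 f(z) = sqrt(C1 + z^2)


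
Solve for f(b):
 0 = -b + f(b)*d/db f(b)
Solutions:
 f(b) = -sqrt(C1 + b^2)
 f(b) = sqrt(C1 + b^2)


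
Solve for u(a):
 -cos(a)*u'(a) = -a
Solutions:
 u(a) = C1 + Integral(a/cos(a), a)


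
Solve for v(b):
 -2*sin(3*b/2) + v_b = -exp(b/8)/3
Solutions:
 v(b) = C1 - 8*exp(b/8)/3 - 4*cos(3*b/2)/3


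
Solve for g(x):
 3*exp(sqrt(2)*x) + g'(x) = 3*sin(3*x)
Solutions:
 g(x) = C1 - 3*sqrt(2)*exp(sqrt(2)*x)/2 - cos(3*x)


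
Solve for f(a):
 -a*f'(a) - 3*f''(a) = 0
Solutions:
 f(a) = C1 + C2*erf(sqrt(6)*a/6)


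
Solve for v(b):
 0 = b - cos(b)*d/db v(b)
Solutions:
 v(b) = C1 + Integral(b/cos(b), b)


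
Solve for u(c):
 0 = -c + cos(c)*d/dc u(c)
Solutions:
 u(c) = C1 + Integral(c/cos(c), c)


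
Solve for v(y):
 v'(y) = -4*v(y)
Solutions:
 v(y) = C1*exp(-4*y)


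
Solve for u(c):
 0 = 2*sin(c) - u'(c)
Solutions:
 u(c) = C1 - 2*cos(c)


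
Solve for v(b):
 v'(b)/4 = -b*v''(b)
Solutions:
 v(b) = C1 + C2*b^(3/4)


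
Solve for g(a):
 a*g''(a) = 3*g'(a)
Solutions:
 g(a) = C1 + C2*a^4


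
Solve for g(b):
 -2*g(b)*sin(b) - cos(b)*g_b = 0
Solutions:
 g(b) = C1*cos(b)^2


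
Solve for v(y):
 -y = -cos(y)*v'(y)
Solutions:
 v(y) = C1 + Integral(y/cos(y), y)


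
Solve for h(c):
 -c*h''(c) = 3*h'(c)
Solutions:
 h(c) = C1 + C2/c^2


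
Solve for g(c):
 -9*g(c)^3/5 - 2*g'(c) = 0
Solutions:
 g(c) = -sqrt(5)*sqrt(-1/(C1 - 9*c))
 g(c) = sqrt(5)*sqrt(-1/(C1 - 9*c))


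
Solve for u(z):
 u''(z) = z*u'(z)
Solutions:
 u(z) = C1 + C2*erfi(sqrt(2)*z/2)


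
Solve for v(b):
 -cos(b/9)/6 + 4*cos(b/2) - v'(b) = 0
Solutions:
 v(b) = C1 - 3*sin(b/9)/2 + 8*sin(b/2)


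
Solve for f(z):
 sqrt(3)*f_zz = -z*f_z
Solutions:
 f(z) = C1 + C2*erf(sqrt(2)*3^(3/4)*z/6)


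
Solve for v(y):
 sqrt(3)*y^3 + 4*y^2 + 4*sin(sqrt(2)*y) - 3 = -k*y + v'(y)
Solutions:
 v(y) = C1 + k*y^2/2 + sqrt(3)*y^4/4 + 4*y^3/3 - 3*y - 2*sqrt(2)*cos(sqrt(2)*y)


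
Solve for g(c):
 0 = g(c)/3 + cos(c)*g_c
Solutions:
 g(c) = C1*(sin(c) - 1)^(1/6)/(sin(c) + 1)^(1/6)


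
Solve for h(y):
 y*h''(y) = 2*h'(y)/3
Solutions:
 h(y) = C1 + C2*y^(5/3)


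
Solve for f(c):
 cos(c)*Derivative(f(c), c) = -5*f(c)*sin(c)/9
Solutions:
 f(c) = C1*cos(c)^(5/9)


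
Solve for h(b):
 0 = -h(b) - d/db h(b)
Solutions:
 h(b) = C1*exp(-b)


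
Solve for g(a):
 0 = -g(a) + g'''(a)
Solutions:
 g(a) = C3*exp(a) + (C1*sin(sqrt(3)*a/2) + C2*cos(sqrt(3)*a/2))*exp(-a/2)


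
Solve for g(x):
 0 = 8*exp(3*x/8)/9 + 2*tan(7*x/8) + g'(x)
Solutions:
 g(x) = C1 - 64*exp(3*x/8)/27 + 16*log(cos(7*x/8))/7


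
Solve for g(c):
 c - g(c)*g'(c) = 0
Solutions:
 g(c) = -sqrt(C1 + c^2)
 g(c) = sqrt(C1 + c^2)


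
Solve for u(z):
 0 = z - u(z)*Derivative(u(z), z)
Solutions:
 u(z) = -sqrt(C1 + z^2)
 u(z) = sqrt(C1 + z^2)


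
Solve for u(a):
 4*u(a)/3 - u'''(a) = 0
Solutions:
 u(a) = C3*exp(6^(2/3)*a/3) + (C1*sin(2^(2/3)*3^(1/6)*a/2) + C2*cos(2^(2/3)*3^(1/6)*a/2))*exp(-6^(2/3)*a/6)


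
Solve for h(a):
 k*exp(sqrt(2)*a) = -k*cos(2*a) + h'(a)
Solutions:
 h(a) = C1 + sqrt(2)*k*exp(sqrt(2)*a)/2 + k*sin(2*a)/2


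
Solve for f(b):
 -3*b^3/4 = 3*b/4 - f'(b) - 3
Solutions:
 f(b) = C1 + 3*b^4/16 + 3*b^2/8 - 3*b


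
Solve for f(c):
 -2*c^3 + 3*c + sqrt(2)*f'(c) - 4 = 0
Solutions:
 f(c) = C1 + sqrt(2)*c^4/4 - 3*sqrt(2)*c^2/4 + 2*sqrt(2)*c


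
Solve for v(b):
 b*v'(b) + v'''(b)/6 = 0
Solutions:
 v(b) = C1 + Integral(C2*airyai(-6^(1/3)*b) + C3*airybi(-6^(1/3)*b), b)


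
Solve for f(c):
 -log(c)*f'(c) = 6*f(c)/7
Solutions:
 f(c) = C1*exp(-6*li(c)/7)


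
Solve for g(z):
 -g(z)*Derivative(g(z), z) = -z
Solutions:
 g(z) = -sqrt(C1 + z^2)
 g(z) = sqrt(C1 + z^2)


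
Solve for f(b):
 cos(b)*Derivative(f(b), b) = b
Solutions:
 f(b) = C1 + Integral(b/cos(b), b)


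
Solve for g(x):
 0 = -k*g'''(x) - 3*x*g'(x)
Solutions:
 g(x) = C1 + Integral(C2*airyai(3^(1/3)*x*(-1/k)^(1/3)) + C3*airybi(3^(1/3)*x*(-1/k)^(1/3)), x)


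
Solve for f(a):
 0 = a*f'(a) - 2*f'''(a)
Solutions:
 f(a) = C1 + Integral(C2*airyai(2^(2/3)*a/2) + C3*airybi(2^(2/3)*a/2), a)


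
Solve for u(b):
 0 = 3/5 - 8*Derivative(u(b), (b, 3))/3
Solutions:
 u(b) = C1 + C2*b + C3*b^2 + 3*b^3/80


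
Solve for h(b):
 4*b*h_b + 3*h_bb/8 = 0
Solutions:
 h(b) = C1 + C2*erf(4*sqrt(3)*b/3)


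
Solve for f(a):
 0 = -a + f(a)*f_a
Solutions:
 f(a) = -sqrt(C1 + a^2)
 f(a) = sqrt(C1 + a^2)


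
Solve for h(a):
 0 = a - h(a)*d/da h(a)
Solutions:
 h(a) = -sqrt(C1 + a^2)
 h(a) = sqrt(C1 + a^2)


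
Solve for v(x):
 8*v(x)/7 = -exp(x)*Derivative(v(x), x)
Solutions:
 v(x) = C1*exp(8*exp(-x)/7)


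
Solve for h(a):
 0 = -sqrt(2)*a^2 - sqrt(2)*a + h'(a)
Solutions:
 h(a) = C1 + sqrt(2)*a^3/3 + sqrt(2)*a^2/2


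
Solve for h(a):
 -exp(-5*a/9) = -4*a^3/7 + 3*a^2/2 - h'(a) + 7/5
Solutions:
 h(a) = C1 - a^4/7 + a^3/2 + 7*a/5 - 9*exp(-5*a/9)/5


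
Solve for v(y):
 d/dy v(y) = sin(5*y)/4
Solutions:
 v(y) = C1 - cos(5*y)/20


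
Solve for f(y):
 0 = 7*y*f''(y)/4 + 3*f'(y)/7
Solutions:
 f(y) = C1 + C2*y^(37/49)


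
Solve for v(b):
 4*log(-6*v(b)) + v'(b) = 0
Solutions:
 Integral(1/(log(-_y) + log(6)), (_y, v(b)))/4 = C1 - b


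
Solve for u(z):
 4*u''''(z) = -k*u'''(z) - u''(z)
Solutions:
 u(z) = C1 + C2*z + C3*exp(z*(-k + sqrt(k^2 - 16))/8) + C4*exp(-z*(k + sqrt(k^2 - 16))/8)


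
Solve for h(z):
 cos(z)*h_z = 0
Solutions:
 h(z) = C1


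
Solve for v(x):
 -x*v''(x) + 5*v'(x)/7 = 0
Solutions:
 v(x) = C1 + C2*x^(12/7)


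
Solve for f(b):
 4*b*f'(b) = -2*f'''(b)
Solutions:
 f(b) = C1 + Integral(C2*airyai(-2^(1/3)*b) + C3*airybi(-2^(1/3)*b), b)


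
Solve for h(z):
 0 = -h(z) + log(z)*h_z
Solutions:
 h(z) = C1*exp(li(z))


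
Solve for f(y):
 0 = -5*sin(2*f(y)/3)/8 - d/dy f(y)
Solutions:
 5*y/8 + 3*log(cos(2*f(y)/3) - 1)/4 - 3*log(cos(2*f(y)/3) + 1)/4 = C1


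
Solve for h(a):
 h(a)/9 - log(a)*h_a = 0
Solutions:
 h(a) = C1*exp(li(a)/9)


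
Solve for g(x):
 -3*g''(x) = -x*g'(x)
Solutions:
 g(x) = C1 + C2*erfi(sqrt(6)*x/6)


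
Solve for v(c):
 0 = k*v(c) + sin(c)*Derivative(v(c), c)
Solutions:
 v(c) = C1*exp(k*(-log(cos(c) - 1) + log(cos(c) + 1))/2)


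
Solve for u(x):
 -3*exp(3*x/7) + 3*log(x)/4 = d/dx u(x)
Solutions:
 u(x) = C1 + 3*x*log(x)/4 - 3*x/4 - 7*exp(3*x/7)


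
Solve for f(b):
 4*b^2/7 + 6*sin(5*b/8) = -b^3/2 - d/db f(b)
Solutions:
 f(b) = C1 - b^4/8 - 4*b^3/21 + 48*cos(5*b/8)/5


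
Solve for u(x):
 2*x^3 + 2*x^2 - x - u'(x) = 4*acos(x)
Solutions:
 u(x) = C1 + x^4/2 + 2*x^3/3 - x^2/2 - 4*x*acos(x) + 4*sqrt(1 - x^2)


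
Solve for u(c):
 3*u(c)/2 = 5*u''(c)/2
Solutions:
 u(c) = C1*exp(-sqrt(15)*c/5) + C2*exp(sqrt(15)*c/5)


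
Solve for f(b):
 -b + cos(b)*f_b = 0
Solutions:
 f(b) = C1 + Integral(b/cos(b), b)


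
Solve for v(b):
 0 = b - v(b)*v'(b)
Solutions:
 v(b) = -sqrt(C1 + b^2)
 v(b) = sqrt(C1 + b^2)


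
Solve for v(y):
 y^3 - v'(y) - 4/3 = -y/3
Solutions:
 v(y) = C1 + y^4/4 + y^2/6 - 4*y/3


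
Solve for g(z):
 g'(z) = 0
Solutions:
 g(z) = C1


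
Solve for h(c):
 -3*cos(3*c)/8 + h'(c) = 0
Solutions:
 h(c) = C1 + sin(3*c)/8


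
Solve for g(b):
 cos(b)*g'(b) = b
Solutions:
 g(b) = C1 + Integral(b/cos(b), b)


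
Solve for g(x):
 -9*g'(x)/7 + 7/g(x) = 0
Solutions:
 g(x) = -sqrt(C1 + 98*x)/3
 g(x) = sqrt(C1 + 98*x)/3


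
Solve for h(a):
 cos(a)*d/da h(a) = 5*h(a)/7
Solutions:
 h(a) = C1*(sin(a) + 1)^(5/14)/(sin(a) - 1)^(5/14)


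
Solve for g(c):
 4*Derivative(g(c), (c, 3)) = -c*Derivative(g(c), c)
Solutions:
 g(c) = C1 + Integral(C2*airyai(-2^(1/3)*c/2) + C3*airybi(-2^(1/3)*c/2), c)
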